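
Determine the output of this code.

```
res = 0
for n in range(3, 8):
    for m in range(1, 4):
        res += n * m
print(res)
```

n=3,m=1: res = 0+3 = 3
n=3,m=2: res = 3+6 = 9
n=3,m=3: res = 9+9 = 18
n=4,m=1: res = 18+4 = 22
n=4,m=2: res = 22+8 = 30
n=4,m=3: res = 30+12 = 42
n=5,m=1: res = 42+5 = 47
n=5,m=2: res = 47+10 = 57
n=5,m=3: res = 57+15 = 72
n=6,m=1: res = 72+6 = 78
n=6,m=2: res = 78+12 = 90
n=6,m=3: res = 90+18 = 108
n=7,m=1: res = 108+7 = 115
n=7,m=2: res = 115+14 = 129
n=7,m=3: res = 129+21 = 150

150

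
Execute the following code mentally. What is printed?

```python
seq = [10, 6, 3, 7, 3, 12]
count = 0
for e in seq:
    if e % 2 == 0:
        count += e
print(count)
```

e=10: even, count = 0+10 = 10
e=6: even, count = 10+6 = 16
e=3: not even
e=7: not even
e=3: not even
e=12: even, count = 16+12 = 28

28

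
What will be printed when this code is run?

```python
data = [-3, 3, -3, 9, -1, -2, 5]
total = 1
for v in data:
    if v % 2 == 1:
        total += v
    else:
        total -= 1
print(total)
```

v=-3: odd, total = 1+(-3) = -2
v=3: odd, total = (-2)+3 = 1
v=-3: odd, total = 1+(-3) = -2
v=9: odd, total = (-2)+9 = 7
v=-1: odd, total = 7+(-1) = 6
v=-2: not odd, total = 6-1 = 5
v=5: odd, total = 5+5 = 10

10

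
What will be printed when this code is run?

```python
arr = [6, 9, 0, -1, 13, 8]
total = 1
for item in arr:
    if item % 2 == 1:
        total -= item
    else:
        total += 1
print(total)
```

item=6: not odd, total = 1+1 = 2
item=9: odd, total = 2-9 = -7
item=0: not odd, total = (-7)+1 = -6
item=-1: odd, total = (-6)-(-1) = -5
item=13: odd, total = (-5)-13 = -18
item=8: not odd, total = (-18)+1 = -17

-17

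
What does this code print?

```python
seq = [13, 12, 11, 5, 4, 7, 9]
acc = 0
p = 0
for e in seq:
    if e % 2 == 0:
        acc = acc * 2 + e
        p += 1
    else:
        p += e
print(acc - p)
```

e=13: not even; p=13
e=12: even, acc = 0*2+12 = 12; p=14
e=11: not even; p=25
e=5: not even; p=30
e=4: even, acc = 12*2+4 = 28; p=31
e=7: not even; p=38
e=9: not even; p=47
acc-p = 28-47 = -19

-19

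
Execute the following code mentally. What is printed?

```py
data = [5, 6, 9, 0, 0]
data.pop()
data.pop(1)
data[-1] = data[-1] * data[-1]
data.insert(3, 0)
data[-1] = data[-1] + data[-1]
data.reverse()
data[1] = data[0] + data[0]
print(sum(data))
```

pop() removes 0 → [5, 6, 9, 0]
pop(1) removes 6 → [5, 9, 0]
data[-1] = data[-1]*data[-1] = 0*0 = 0 → [5, 9, 0]
insert 0 at 3 → [5, 9, 0, 0]
data[-1] = data[-1]+data[-1] = 0+0 = 0 → [5, 9, 0, 0]
reverse → [0, 0, 9, 5]
data[1] = data[0]+data[0] = 0+0 = 0 → [0, 0, 9, 5]
sum = 14

14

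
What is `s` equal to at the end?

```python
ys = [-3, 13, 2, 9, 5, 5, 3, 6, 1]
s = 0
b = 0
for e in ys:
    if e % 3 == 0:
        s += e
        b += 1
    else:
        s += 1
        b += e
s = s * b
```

e=-3: %3==0, s = 0+(-3) = -3; b=1
e=13: not %3==0, s = (-3)+1 = -2; b=14
e=2: not %3==0, s = (-2)+1 = -1; b=16
e=9: %3==0, s = (-1)+9 = 8; b=17
e=5: not %3==0, s = 8+1 = 9; b=22
e=5: not %3==0, s = 9+1 = 10; b=27
e=3: %3==0, s = 10+3 = 13; b=28
e=6: %3==0, s = 13+6 = 19; b=29
e=1: not %3==0, s = 19+1 = 20; b=30
s*b = 20*30 = 600

600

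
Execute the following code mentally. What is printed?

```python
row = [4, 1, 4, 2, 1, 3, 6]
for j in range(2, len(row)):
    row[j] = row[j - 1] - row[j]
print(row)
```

[4, 1, -3, -5, -6, -9, -15]

j=2: row[2] = 1-4 = -3 → [4, 1, -3, 2, 1, 3, 6]
j=3: row[3] = (-3)-2 = -5 → [4, 1, -3, -5, 1, 3, 6]
j=4: row[4] = (-5)-1 = -6 → [4, 1, -3, -5, -6, 3, 6]
j=5: row[5] = (-6)-3 = -9 → [4, 1, -3, -5, -6, -9, 6]
j=6: row[6] = (-9)-6 = -15 → [4, 1, -3, -5, -6, -9, -15]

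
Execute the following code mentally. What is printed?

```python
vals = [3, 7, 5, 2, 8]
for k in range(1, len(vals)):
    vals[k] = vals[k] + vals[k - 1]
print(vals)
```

k=1: vals[1] = 7+3 = 10 → [3, 10, 5, 2, 8]
k=2: vals[2] = 5+10 = 15 → [3, 10, 15, 2, 8]
k=3: vals[3] = 2+15 = 17 → [3, 10, 15, 17, 8]
k=4: vals[4] = 8+17 = 25 → [3, 10, 15, 17, 25]

[3, 10, 15, 17, 25]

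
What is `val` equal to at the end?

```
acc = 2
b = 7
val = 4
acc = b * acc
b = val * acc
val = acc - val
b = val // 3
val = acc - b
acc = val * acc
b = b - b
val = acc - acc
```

0

acc = 7*2 = 14
b = 4*14 = 56
val = 14-4 = 10
b = 10//3 = 3
val = 14-3 = 11
acc = 11*14 = 154
b = 3-3 = 0
val = 154-154 = 0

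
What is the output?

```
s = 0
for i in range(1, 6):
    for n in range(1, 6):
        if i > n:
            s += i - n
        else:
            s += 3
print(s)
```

65

i=1,n=1: not 1>1, s = 0+3 = 3
i=1,n=2: not 1>2, s = 3+3 = 6
i=1,n=3: not 1>3, s = 6+3 = 9
i=1,n=4: not 1>4, s = 9+3 = 12
i=1,n=5: not 1>5, s = 12+3 = 15
i=2,n=1: 2>1, s = 15+1 = 16
i=2,n=2: not 2>2, s = 16+3 = 19
i=2,n=3: not 2>3, s = 19+3 = 22
i=2,n=4: not 2>4, s = 22+3 = 25
i=2,n=5: not 2>5, s = 25+3 = 28
i=3,n=1: 3>1, s = 28+2 = 30
i=3,n=2: 3>2, s = 30+1 = 31
i=3,n=3: not 3>3, s = 31+3 = 34
i=3,n=4: not 3>4, s = 34+3 = 37
i=3,n=5: not 3>5, s = 37+3 = 40
i=4,n=1: 4>1, s = 40+3 = 43
i=4,n=2: 4>2, s = 43+2 = 45
i=4,n=3: 4>3, s = 45+1 = 46
i=4,n=4: not 4>4, s = 46+3 = 49
i=4,n=5: not 4>5, s = 49+3 = 52
i=5,n=1: 5>1, s = 52+4 = 56
i=5,n=2: 5>2, s = 56+3 = 59
i=5,n=3: 5>3, s = 59+2 = 61
i=5,n=4: 5>4, s = 61+1 = 62
i=5,n=5: not 5>5, s = 62+3 = 65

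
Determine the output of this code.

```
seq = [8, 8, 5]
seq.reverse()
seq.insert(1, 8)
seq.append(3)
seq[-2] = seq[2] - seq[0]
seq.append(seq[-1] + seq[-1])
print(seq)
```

reverse → [5, 8, 8]
insert 8 at 1 → [5, 8, 8, 8]
append 3 → [5, 8, 8, 8, 3]
seq[-2] = seq[2]-seq[0] = 8-5 = 3 → [5, 8, 8, 3, 3]
append seq[-1]+seq[-1] = 3+3 = 6 → [5, 8, 8, 3, 3, 6]

[5, 8, 8, 3, 3, 6]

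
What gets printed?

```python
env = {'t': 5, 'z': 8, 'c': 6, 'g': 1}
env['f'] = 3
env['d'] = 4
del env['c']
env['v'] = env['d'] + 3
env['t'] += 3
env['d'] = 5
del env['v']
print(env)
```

env['f'] = 3 → {'t': 5, 'z': 8, 'c': 6, 'g': 1, 'f': 3}
env['d'] = 4 → {'t': 5, 'z': 8, 'c': 6, 'g': 1, 'f': 3, 'd': 4}
del 'c' → {'t': 5, 'z': 8, 'g': 1, 'f': 3, 'd': 4}
env['v'] = env['d']+3 = 7 → {'t': 5, 'z': 8, 'g': 1, 'f': 3, 'd': 4, 'v': 7}
env['t'] = 5+3 = 8 → {'t': 8, 'z': 8, 'g': 1, 'f': 3, 'd': 4, 'v': 7}
env['d'] = 5 → {'t': 8, 'z': 8, 'g': 1, 'f': 3, 'd': 5, 'v': 7}
del 'v' → {'t': 8, 'z': 8, 'g': 1, 'f': 3, 'd': 5}

{'t': 8, 'z': 8, 'g': 1, 'f': 3, 'd': 5}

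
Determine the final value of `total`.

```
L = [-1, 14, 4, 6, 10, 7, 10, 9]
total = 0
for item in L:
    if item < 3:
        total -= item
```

item=-1: <3, total = 0-(-1) = 1
item=14: not <3
item=4: not <3
item=6: not <3
item=10: not <3
item=7: not <3
item=10: not <3
item=9: not <3

1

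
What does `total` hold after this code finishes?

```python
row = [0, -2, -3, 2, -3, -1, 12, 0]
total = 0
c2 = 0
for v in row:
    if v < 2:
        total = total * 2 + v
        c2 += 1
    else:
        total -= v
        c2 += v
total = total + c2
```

v=0: <2, total = 0*2+0 = 0; c2=1
v=-2: <2, total = 0*2+(-2) = -2; c2=2
v=-3: <2, total = (-2)*2+(-3) = -7; c2=3
v=2: not <2, total = (-7)-2 = -9; c2=5
v=-3: <2, total = (-9)*2+(-3) = -21; c2=6
v=-1: <2, total = (-21)*2+(-1) = -43; c2=7
v=12: not <2, total = (-43)-12 = -55; c2=19
v=0: <2, total = (-55)*2+0 = -110; c2=20
total+c2 = (-110)+20 = -90

-90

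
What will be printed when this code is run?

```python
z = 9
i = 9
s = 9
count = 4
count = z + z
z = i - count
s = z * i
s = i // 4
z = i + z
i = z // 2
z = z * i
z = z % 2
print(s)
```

count = 9+9 = 18
z = 9-18 = -9
s = (-9)*9 = -81
s = 9//4 = 2
z = 9+(-9) = 0
i = 0//2 = 0
z = 0*0 = 0
z = 0%2 = 0

2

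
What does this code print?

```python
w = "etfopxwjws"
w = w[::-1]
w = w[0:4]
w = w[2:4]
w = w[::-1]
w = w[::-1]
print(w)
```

jw

reverse → 'swjwxpofte'
slice [0:4] → 'swjw'
slice [2:4] → 'jw'
reverse → 'wj'
reverse → 'jw'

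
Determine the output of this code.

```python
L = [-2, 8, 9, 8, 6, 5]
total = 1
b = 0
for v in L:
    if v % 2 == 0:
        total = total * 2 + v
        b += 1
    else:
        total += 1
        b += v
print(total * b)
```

1062

v=-2: even, total = 1*2+(-2) = 0; b=1
v=8: even, total = 0*2+8 = 8; b=2
v=9: not even, total = 8+1 = 9; b=11
v=8: even, total = 9*2+8 = 26; b=12
v=6: even, total = 26*2+6 = 58; b=13
v=5: not even, total = 58+1 = 59; b=18
total*b = 59*18 = 1062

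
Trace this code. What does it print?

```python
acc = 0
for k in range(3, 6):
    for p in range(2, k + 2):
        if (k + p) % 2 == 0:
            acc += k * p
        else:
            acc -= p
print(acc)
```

k=3,p=2: odd sum, acc = 0-2 = -2
k=3,p=3: even sum, acc = (-2)+9 = 7
k=3,p=4: odd sum, acc = 7-4 = 3
k=4,p=2: even sum, acc = 3+8 = 11
k=4,p=3: odd sum, acc = 11-3 = 8
k=4,p=4: even sum, acc = 8+16 = 24
k=4,p=5: odd sum, acc = 24-5 = 19
k=5,p=2: odd sum, acc = 19-2 = 17
k=5,p=3: even sum, acc = 17+15 = 32
k=5,p=4: odd sum, acc = 32-4 = 28
k=5,p=5: even sum, acc = 28+25 = 53
k=5,p=6: odd sum, acc = 53-6 = 47

47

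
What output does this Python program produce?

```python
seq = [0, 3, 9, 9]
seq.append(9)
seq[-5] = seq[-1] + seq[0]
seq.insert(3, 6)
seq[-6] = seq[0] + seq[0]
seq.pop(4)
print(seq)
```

[18, 3, 9, 6, 9]

append 9 → [0, 3, 9, 9, 9]
seq[-5] = seq[-1]+seq[0] = 9+0 = 9 → [9, 3, 9, 9, 9]
insert 6 at 3 → [9, 3, 9, 6, 9, 9]
seq[-6] = seq[0]+seq[0] = 9+9 = 18 → [18, 3, 9, 6, 9, 9]
pop(4) removes 9 → [18, 3, 9, 6, 9]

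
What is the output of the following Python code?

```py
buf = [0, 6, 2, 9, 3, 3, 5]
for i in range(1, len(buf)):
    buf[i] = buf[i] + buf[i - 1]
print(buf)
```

i=1: buf[1] = 6+0 = 6 → [0, 6, 2, 9, 3, 3, 5]
i=2: buf[2] = 2+6 = 8 → [0, 6, 8, 9, 3, 3, 5]
i=3: buf[3] = 9+8 = 17 → [0, 6, 8, 17, 3, 3, 5]
i=4: buf[4] = 3+17 = 20 → [0, 6, 8, 17, 20, 3, 5]
i=5: buf[5] = 3+20 = 23 → [0, 6, 8, 17, 20, 23, 5]
i=6: buf[6] = 5+23 = 28 → [0, 6, 8, 17, 20, 23, 28]

[0, 6, 8, 17, 20, 23, 28]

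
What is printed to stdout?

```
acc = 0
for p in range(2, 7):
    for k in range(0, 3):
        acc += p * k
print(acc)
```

p=2,k=0: acc = 0+0 = 0
p=2,k=1: acc = 0+2 = 2
p=2,k=2: acc = 2+4 = 6
p=3,k=0: acc = 6+0 = 6
p=3,k=1: acc = 6+3 = 9
p=3,k=2: acc = 9+6 = 15
p=4,k=0: acc = 15+0 = 15
p=4,k=1: acc = 15+4 = 19
p=4,k=2: acc = 19+8 = 27
p=5,k=0: acc = 27+0 = 27
p=5,k=1: acc = 27+5 = 32
p=5,k=2: acc = 32+10 = 42
p=6,k=0: acc = 42+0 = 42
p=6,k=1: acc = 42+6 = 48
p=6,k=2: acc = 48+12 = 60

60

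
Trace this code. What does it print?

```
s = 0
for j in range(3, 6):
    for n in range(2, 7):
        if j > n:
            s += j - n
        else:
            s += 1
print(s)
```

j=3,n=2: 3>2, s = 0+1 = 1
j=3,n=3: not 3>3, s = 1+1 = 2
j=3,n=4: not 3>4, s = 2+1 = 3
j=3,n=5: not 3>5, s = 3+1 = 4
j=3,n=6: not 3>6, s = 4+1 = 5
j=4,n=2: 4>2, s = 5+2 = 7
j=4,n=3: 4>3, s = 7+1 = 8
j=4,n=4: not 4>4, s = 8+1 = 9
j=4,n=5: not 4>5, s = 9+1 = 10
j=4,n=6: not 4>6, s = 10+1 = 11
j=5,n=2: 5>2, s = 11+3 = 14
j=5,n=3: 5>3, s = 14+2 = 16
j=5,n=4: 5>4, s = 16+1 = 17
j=5,n=5: not 5>5, s = 17+1 = 18
j=5,n=6: not 5>6, s = 18+1 = 19

19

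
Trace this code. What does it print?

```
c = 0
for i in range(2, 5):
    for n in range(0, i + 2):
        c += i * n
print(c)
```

i=2,n=0: c = 0+0 = 0
i=2,n=1: c = 0+2 = 2
i=2,n=2: c = 2+4 = 6
i=2,n=3: c = 6+6 = 12
i=3,n=0: c = 12+0 = 12
i=3,n=1: c = 12+3 = 15
i=3,n=2: c = 15+6 = 21
i=3,n=3: c = 21+9 = 30
i=3,n=4: c = 30+12 = 42
i=4,n=0: c = 42+0 = 42
i=4,n=1: c = 42+4 = 46
i=4,n=2: c = 46+8 = 54
i=4,n=3: c = 54+12 = 66
i=4,n=4: c = 66+16 = 82
i=4,n=5: c = 82+20 = 102

102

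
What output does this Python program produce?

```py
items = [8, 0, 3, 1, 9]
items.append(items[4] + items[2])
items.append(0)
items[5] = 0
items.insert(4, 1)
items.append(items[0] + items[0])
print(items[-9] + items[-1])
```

24

append items[4]+items[2] = 9+3 = 12 → [8, 0, 3, 1, 9, 12]
append 0 → [8, 0, 3, 1, 9, 12, 0]
items[5] = 0 → [8, 0, 3, 1, 9, 0, 0]
insert 1 at 4 → [8, 0, 3, 1, 1, 9, 0, 0]
append items[0]+items[0] = 8+8 = 16 → [8, 0, 3, 1, 1, 9, 0, 0, 16]
items[-9]+items[-1] = 8+16 = 24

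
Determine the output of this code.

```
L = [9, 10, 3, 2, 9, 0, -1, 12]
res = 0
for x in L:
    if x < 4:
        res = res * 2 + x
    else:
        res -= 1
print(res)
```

x=9: not <4, res = 0-1 = -1
x=10: not <4, res = (-1)-1 = -2
x=3: <4, res = (-2)*2+3 = -1
x=2: <4, res = (-1)*2+2 = 0
x=9: not <4, res = 0-1 = -1
x=0: <4, res = (-1)*2+0 = -2
x=-1: <4, res = (-2)*2+(-1) = -5
x=12: not <4, res = (-5)-1 = -6

-6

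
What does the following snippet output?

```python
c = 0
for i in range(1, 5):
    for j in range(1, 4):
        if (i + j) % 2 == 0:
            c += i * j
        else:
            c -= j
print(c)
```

i=1,j=1: even sum, c = 0+1 = 1
i=1,j=2: odd sum, c = 1-2 = -1
i=1,j=3: even sum, c = (-1)+3 = 2
i=2,j=1: odd sum, c = 2-1 = 1
i=2,j=2: even sum, c = 1+4 = 5
i=2,j=3: odd sum, c = 5-3 = 2
i=3,j=1: even sum, c = 2+3 = 5
i=3,j=2: odd sum, c = 5-2 = 3
i=3,j=3: even sum, c = 3+9 = 12
i=4,j=1: odd sum, c = 12-1 = 11
i=4,j=2: even sum, c = 11+8 = 19
i=4,j=3: odd sum, c = 19-3 = 16

16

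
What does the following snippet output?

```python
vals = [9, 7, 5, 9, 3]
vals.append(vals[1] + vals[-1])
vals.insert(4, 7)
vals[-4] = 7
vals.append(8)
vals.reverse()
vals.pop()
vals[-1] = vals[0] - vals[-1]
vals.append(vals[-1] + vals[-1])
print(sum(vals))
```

43

append vals[1]+vals[-1] = 7+3 = 10 → [9, 7, 5, 9, 3, 10]
insert 7 at 4 → [9, 7, 5, 9, 7, 3, 10]
vals[-4] = 7 → [9, 7, 5, 7, 7, 3, 10]
append 8 → [9, 7, 5, 7, 7, 3, 10, 8]
reverse → [8, 10, 3, 7, 7, 5, 7, 9]
pop() removes 9 → [8, 10, 3, 7, 7, 5, 7]
vals[-1] = vals[0]-vals[-1] = 8-7 = 1 → [8, 10, 3, 7, 7, 5, 1]
append vals[-1]+vals[-1] = 1+1 = 2 → [8, 10, 3, 7, 7, 5, 1, 2]
sum = 43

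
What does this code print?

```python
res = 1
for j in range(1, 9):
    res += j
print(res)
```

37

j=1: res = 1+1 = 2
j=2: res = 2+2 = 4
j=3: res = 4+3 = 7
j=4: res = 7+4 = 11
j=5: res = 11+5 = 16
j=6: res = 16+6 = 22
j=7: res = 22+7 = 29
j=8: res = 29+8 = 37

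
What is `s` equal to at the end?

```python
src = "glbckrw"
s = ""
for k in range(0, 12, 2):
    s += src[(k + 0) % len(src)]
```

k=0: add src[0]='g' → 'g'
k=2: add src[2]='b' → 'gb'
k=4: add src[4]='k' → 'gbk'
k=6: add src[6]='w' → 'gbkw'
k=8: add src[1]='l' → 'gbkwl'
k=10: add src[3]='c' → 'gbkwlc'

'gbkwlc'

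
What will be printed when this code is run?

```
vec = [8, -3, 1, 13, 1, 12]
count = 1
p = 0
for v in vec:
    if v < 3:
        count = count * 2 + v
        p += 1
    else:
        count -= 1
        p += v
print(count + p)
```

24

v=8: not <3, count = 1-1 = 0; p=8
v=-3: <3, count = 0*2+(-3) = -3; p=9
v=1: <3, count = (-3)*2+1 = -5; p=10
v=13: not <3, count = (-5)-1 = -6; p=23
v=1: <3, count = (-6)*2+1 = -11; p=24
v=12: not <3, count = (-11)-1 = -12; p=36
count+p = (-12)+36 = 24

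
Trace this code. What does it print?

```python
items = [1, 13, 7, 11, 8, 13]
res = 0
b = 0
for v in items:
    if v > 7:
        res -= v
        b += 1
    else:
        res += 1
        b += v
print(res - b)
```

-55

v=1: not >7, res = 0+1 = 1; b=1
v=13: >7, res = 1-13 = -12; b=2
v=7: not >7, res = (-12)+1 = -11; b=9
v=11: >7, res = (-11)-11 = -22; b=10
v=8: >7, res = (-22)-8 = -30; b=11
v=13: >7, res = (-30)-13 = -43; b=12
res-b = (-43)-12 = -55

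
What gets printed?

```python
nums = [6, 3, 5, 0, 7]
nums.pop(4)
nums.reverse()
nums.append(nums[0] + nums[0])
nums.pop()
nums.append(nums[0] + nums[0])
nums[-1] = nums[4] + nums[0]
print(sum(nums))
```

14

pop(4) removes 7 → [6, 3, 5, 0]
reverse → [0, 5, 3, 6]
append nums[0]+nums[0] = 0+0 = 0 → [0, 5, 3, 6, 0]
pop() removes 0 → [0, 5, 3, 6]
append nums[0]+nums[0] = 0+0 = 0 → [0, 5, 3, 6, 0]
nums[-1] = nums[4]+nums[0] = 0+0 = 0 → [0, 5, 3, 6, 0]
sum = 14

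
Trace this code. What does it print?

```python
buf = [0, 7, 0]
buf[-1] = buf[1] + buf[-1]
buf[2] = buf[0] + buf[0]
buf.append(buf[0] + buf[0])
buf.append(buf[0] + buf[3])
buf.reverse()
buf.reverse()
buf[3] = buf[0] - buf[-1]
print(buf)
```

[0, 7, 0, 0, 0]

buf[-1] = buf[1]+buf[-1] = 7+0 = 7 → [0, 7, 7]
buf[2] = buf[0]+buf[0] = 0+0 = 0 → [0, 7, 0]
append buf[0]+buf[0] = 0+0 = 0 → [0, 7, 0, 0]
append buf[0]+buf[3] = 0+0 = 0 → [0, 7, 0, 0, 0]
reverse → [0, 0, 0, 7, 0]
reverse → [0, 7, 0, 0, 0]
buf[3] = buf[0]-buf[-1] = 0-0 = 0 → [0, 7, 0, 0, 0]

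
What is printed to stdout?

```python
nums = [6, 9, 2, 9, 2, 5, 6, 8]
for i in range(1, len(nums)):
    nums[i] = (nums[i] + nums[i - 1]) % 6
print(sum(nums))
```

i=1: nums[1] = (9+6)%6 = 3 → [6, 3, 2, 9, 2, 5, 6, 8]
i=2: nums[2] = (2+3)%6 = 5 → [6, 3, 5, 9, 2, 5, 6, 8]
i=3: nums[3] = (9+5)%6 = 2 → [6, 3, 5, 2, 2, 5, 6, 8]
i=4: nums[4] = (2+2)%6 = 4 → [6, 3, 5, 2, 4, 5, 6, 8]
i=5: nums[5] = (5+4)%6 = 3 → [6, 3, 5, 2, 4, 3, 6, 8]
i=6: nums[6] = (6+3)%6 = 3 → [6, 3, 5, 2, 4, 3, 3, 8]
i=7: nums[7] = (8+3)%6 = 5 → [6, 3, 5, 2, 4, 3, 3, 5]
sum = 31

31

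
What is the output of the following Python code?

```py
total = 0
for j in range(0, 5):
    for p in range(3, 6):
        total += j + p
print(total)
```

90

j=0,p=3: total = 0+3 = 3
j=0,p=4: total = 3+4 = 7
j=0,p=5: total = 7+5 = 12
j=1,p=3: total = 12+4 = 16
j=1,p=4: total = 16+5 = 21
j=1,p=5: total = 21+6 = 27
j=2,p=3: total = 27+5 = 32
j=2,p=4: total = 32+6 = 38
j=2,p=5: total = 38+7 = 45
j=3,p=3: total = 45+6 = 51
j=3,p=4: total = 51+7 = 58
j=3,p=5: total = 58+8 = 66
j=4,p=3: total = 66+7 = 73
j=4,p=4: total = 73+8 = 81
j=4,p=5: total = 81+9 = 90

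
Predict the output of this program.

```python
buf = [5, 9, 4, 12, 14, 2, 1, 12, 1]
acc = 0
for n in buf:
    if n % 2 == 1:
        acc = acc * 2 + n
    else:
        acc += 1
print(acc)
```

n=5: odd, acc = 0*2+5 = 5
n=9: odd, acc = 5*2+9 = 19
n=4: not odd, acc = 19+1 = 20
n=12: not odd, acc = 20+1 = 21
n=14: not odd, acc = 21+1 = 22
n=2: not odd, acc = 22+1 = 23
n=1: odd, acc = 23*2+1 = 47
n=12: not odd, acc = 47+1 = 48
n=1: odd, acc = 48*2+1 = 97

97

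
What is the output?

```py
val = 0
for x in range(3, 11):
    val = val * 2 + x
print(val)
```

x=3: val = 0*2+3 = 3
x=4: val = 3*2+4 = 10
x=5: val = 10*2+5 = 25
x=6: val = 25*2+6 = 56
x=7: val = 56*2+7 = 119
x=8: val = 119*2+8 = 246
x=9: val = 246*2+9 = 501
x=10: val = 501*2+10 = 1012

1012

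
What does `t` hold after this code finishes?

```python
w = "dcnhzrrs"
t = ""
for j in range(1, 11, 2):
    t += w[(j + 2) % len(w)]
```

'hrsch'

j=1: add w[3]='h' → 'h'
j=3: add w[5]='r' → 'hr'
j=5: add w[7]='s' → 'hrs'
j=7: add w[1]='c' → 'hrsc'
j=9: add w[3]='h' → 'hrsch'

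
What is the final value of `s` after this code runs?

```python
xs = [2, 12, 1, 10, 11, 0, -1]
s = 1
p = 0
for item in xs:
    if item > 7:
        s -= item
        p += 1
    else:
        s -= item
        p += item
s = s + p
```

-29

item=2: not >7, s = 1-2 = -1; p=2
item=12: >7, s = (-1)-12 = -13; p=3
item=1: not >7, s = (-13)-1 = -14; p=4
item=10: >7, s = (-14)-10 = -24; p=5
item=11: >7, s = (-24)-11 = -35; p=6
item=0: not >7, s = (-35)-0 = -35; p=6
item=-1: not >7, s = (-35)-(-1) = -34; p=5
s+p = (-34)+5 = -29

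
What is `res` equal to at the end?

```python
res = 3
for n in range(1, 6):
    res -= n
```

n=1: res = 3-1 = 2
n=2: res = 2-2 = 0
n=3: res = 0-3 = -3
n=4: res = (-3)-4 = -7
n=5: res = (-7)-5 = -12

-12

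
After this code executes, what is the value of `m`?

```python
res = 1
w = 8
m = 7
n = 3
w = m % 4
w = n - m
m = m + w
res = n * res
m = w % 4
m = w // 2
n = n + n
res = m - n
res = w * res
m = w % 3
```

2

w = 7%4 = 3
w = 3-7 = -4
m = 7+(-4) = 3
res = 3*1 = 3
m = (-4)%4 = 0
m = (-4)//2 = -2
n = 3+3 = 6
res = (-2)-6 = -8
res = (-4)*(-8) = 32
m = (-4)%3 = 2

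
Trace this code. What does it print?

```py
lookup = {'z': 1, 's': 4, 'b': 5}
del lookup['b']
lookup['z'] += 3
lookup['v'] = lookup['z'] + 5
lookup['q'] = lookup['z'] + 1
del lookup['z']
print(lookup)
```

del 'b' → {'z': 1, 's': 4}
lookup['z'] = 1+3 = 4 → {'z': 4, 's': 4}
lookup['v'] = lookup['z']+5 = 9 → {'z': 4, 's': 4, 'v': 9}
lookup['q'] = lookup['z']+1 = 5 → {'z': 4, 's': 4, 'v': 9, 'q': 5}
del 'z' → {'s': 4, 'v': 9, 'q': 5}

{'s': 4, 'v': 9, 'q': 5}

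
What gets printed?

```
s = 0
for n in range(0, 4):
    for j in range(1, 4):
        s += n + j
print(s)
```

42

n=0,j=1: s = 0+1 = 1
n=0,j=2: s = 1+2 = 3
n=0,j=3: s = 3+3 = 6
n=1,j=1: s = 6+2 = 8
n=1,j=2: s = 8+3 = 11
n=1,j=3: s = 11+4 = 15
n=2,j=1: s = 15+3 = 18
n=2,j=2: s = 18+4 = 22
n=2,j=3: s = 22+5 = 27
n=3,j=1: s = 27+4 = 31
n=3,j=2: s = 31+5 = 36
n=3,j=3: s = 36+6 = 42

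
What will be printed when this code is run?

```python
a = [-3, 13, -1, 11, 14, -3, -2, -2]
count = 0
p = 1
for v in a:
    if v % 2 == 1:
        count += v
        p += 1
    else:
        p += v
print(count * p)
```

272

v=-3: odd, count = 0+(-3) = -3; p=2
v=13: odd, count = (-3)+13 = 10; p=3
v=-1: odd, count = 10+(-1) = 9; p=4
v=11: odd, count = 9+11 = 20; p=5
v=14: not odd; p=19
v=-3: odd, count = 20+(-3) = 17; p=20
v=-2: not odd; p=18
v=-2: not odd; p=16
count*p = 17*16 = 272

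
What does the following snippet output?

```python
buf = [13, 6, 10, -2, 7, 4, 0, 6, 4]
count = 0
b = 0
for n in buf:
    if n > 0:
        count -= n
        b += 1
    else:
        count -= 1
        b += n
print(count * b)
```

n=13: >0, count = 0-13 = -13; b=1
n=6: >0, count = (-13)-6 = -19; b=2
n=10: >0, count = (-19)-10 = -29; b=3
n=-2: not >0, count = (-29)-1 = -30; b=1
n=7: >0, count = (-30)-7 = -37; b=2
n=4: >0, count = (-37)-4 = -41; b=3
n=0: not >0, count = (-41)-1 = -42; b=3
n=6: >0, count = (-42)-6 = -48; b=4
n=4: >0, count = (-48)-4 = -52; b=5
count*b = (-52)*5 = -260

-260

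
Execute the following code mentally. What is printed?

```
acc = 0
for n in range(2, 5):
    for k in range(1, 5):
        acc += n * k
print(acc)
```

90

n=2,k=1: acc = 0+2 = 2
n=2,k=2: acc = 2+4 = 6
n=2,k=3: acc = 6+6 = 12
n=2,k=4: acc = 12+8 = 20
n=3,k=1: acc = 20+3 = 23
n=3,k=2: acc = 23+6 = 29
n=3,k=3: acc = 29+9 = 38
n=3,k=4: acc = 38+12 = 50
n=4,k=1: acc = 50+4 = 54
n=4,k=2: acc = 54+8 = 62
n=4,k=3: acc = 62+12 = 74
n=4,k=4: acc = 74+16 = 90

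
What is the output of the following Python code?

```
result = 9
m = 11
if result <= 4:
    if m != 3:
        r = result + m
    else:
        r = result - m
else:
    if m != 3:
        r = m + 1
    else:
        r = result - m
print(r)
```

result=9, m=11
result <= 4 is False; m != 3 is True
→ r = m + 1 = 12

12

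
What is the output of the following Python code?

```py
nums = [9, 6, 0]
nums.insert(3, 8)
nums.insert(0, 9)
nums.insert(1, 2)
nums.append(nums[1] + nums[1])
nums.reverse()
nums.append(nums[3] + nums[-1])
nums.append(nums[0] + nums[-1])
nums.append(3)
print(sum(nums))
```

75

insert 8 at 3 → [9, 6, 0, 8]
insert 9 at 0 → [9, 9, 6, 0, 8]
insert 2 at 1 → [9, 2, 9, 6, 0, 8]
append nums[1]+nums[1] = 2+2 = 4 → [9, 2, 9, 6, 0, 8, 4]
reverse → [4, 8, 0, 6, 9, 2, 9]
append nums[3]+nums[-1] = 6+9 = 15 → [4, 8, 0, 6, 9, 2, 9, 15]
append nums[0]+nums[-1] = 4+15 = 19 → [4, 8, 0, 6, 9, 2, 9, 15, 19]
append 3 → [4, 8, 0, 6, 9, 2, 9, 15, 19, 3]
sum = 75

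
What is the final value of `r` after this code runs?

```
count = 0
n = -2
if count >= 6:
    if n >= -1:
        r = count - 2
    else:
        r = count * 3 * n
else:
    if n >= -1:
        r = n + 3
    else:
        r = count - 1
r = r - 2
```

-3

count=0, n=-2
count >= 6 is False; n >= -1 is False
→ r = count - 1 = -1
r = (-1)-2 = -3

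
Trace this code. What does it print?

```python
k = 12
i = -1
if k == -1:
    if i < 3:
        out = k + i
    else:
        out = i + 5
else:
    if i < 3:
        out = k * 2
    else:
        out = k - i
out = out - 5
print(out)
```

k=12, i=-1
k == -1 is False; i < 3 is True
→ out = k * 2 = 24
out = 24-5 = 19

19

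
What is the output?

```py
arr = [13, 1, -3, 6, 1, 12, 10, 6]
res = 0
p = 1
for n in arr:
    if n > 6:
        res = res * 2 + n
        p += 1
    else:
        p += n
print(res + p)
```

101

n=13: >6, res = 0*2+13 = 13; p=2
n=1: not >6; p=3
n=-3: not >6; p=0
n=6: not >6; p=6
n=1: not >6; p=7
n=12: >6, res = 13*2+12 = 38; p=8
n=10: >6, res = 38*2+10 = 86; p=9
n=6: not >6; p=15
res+p = 86+15 = 101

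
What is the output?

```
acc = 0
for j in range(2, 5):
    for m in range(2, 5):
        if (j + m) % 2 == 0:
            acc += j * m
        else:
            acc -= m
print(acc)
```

33

j=2,m=2: even sum, acc = 0+4 = 4
j=2,m=3: odd sum, acc = 4-3 = 1
j=2,m=4: even sum, acc = 1+8 = 9
j=3,m=2: odd sum, acc = 9-2 = 7
j=3,m=3: even sum, acc = 7+9 = 16
j=3,m=4: odd sum, acc = 16-4 = 12
j=4,m=2: even sum, acc = 12+8 = 20
j=4,m=3: odd sum, acc = 20-3 = 17
j=4,m=4: even sum, acc = 17+16 = 33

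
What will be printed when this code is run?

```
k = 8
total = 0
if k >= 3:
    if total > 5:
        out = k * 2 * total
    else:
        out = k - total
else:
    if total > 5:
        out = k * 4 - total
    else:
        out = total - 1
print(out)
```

8

k=8, total=0
k >= 3 is True; total > 5 is False
→ out = k - total = 8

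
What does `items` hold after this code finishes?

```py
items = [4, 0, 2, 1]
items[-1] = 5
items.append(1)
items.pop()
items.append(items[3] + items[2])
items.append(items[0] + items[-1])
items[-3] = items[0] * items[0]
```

items[-1] = 5 → [4, 0, 2, 5]
append 1 → [4, 0, 2, 5, 1]
pop() removes 1 → [4, 0, 2, 5]
append items[3]+items[2] = 5+2 = 7 → [4, 0, 2, 5, 7]
append items[0]+items[-1] = 4+7 = 11 → [4, 0, 2, 5, 7, 11]
items[-3] = items[0]*items[0] = 4*4 = 16 → [4, 0, 2, 16, 7, 11]

[4, 0, 2, 16, 7, 11]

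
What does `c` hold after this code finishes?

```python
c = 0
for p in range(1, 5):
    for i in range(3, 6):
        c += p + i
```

78

p=1,i=3: c = 0+4 = 4
p=1,i=4: c = 4+5 = 9
p=1,i=5: c = 9+6 = 15
p=2,i=3: c = 15+5 = 20
p=2,i=4: c = 20+6 = 26
p=2,i=5: c = 26+7 = 33
p=3,i=3: c = 33+6 = 39
p=3,i=4: c = 39+7 = 46
p=3,i=5: c = 46+8 = 54
p=4,i=3: c = 54+7 = 61
p=4,i=4: c = 61+8 = 69
p=4,i=5: c = 69+9 = 78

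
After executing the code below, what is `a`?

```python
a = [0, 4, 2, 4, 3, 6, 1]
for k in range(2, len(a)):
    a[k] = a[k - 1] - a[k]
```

[0, 4, 2, -2, -5, -11, -12]

k=2: a[2] = 4-2 = 2 → [0, 4, 2, 4, 3, 6, 1]
k=3: a[3] = 2-4 = -2 → [0, 4, 2, -2, 3, 6, 1]
k=4: a[4] = (-2)-3 = -5 → [0, 4, 2, -2, -5, 6, 1]
k=5: a[5] = (-5)-6 = -11 → [0, 4, 2, -2, -5, -11, 1]
k=6: a[6] = (-11)-1 = -12 → [0, 4, 2, -2, -5, -11, -12]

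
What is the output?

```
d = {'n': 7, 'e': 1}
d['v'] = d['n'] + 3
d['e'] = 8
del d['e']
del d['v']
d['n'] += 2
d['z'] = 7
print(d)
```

{'n': 9, 'z': 7}

d['v'] = d['n']+3 = 10 → {'n': 7, 'e': 1, 'v': 10}
d['e'] = 8 → {'n': 7, 'e': 8, 'v': 10}
del 'e' → {'n': 7, 'v': 10}
del 'v' → {'n': 7}
d['n'] = 7+2 = 9 → {'n': 9}
d['z'] = 7 → {'n': 9, 'z': 7}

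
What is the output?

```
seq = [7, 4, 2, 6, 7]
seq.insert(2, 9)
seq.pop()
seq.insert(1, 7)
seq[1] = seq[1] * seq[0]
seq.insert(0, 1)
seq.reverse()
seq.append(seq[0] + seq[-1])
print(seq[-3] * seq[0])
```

insert 9 at 2 → [7, 4, 9, 2, 6, 7]
pop() removes 7 → [7, 4, 9, 2, 6]
insert 7 at 1 → [7, 7, 4, 9, 2, 6]
seq[1] = seq[1]*seq[0] = 7*7 = 49 → [7, 49, 4, 9, 2, 6]
insert 1 at 0 → [1, 7, 49, 4, 9, 2, 6]
reverse → [6, 2, 9, 4, 49, 7, 1]
append seq[0]+seq[-1] = 6+1 = 7 → [6, 2, 9, 4, 49, 7, 1, 7]
seq[-3]*seq[0] = 7*6 = 42

42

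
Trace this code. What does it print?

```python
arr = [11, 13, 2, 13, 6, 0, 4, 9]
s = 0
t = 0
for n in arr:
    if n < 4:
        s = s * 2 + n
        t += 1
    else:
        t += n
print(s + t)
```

62

n=11: not <4; t=11
n=13: not <4; t=24
n=2: <4, s = 0*2+2 = 2; t=25
n=13: not <4; t=38
n=6: not <4; t=44
n=0: <4, s = 2*2+0 = 4; t=45
n=4: not <4; t=49
n=9: not <4; t=58
s+t = 4+58 = 62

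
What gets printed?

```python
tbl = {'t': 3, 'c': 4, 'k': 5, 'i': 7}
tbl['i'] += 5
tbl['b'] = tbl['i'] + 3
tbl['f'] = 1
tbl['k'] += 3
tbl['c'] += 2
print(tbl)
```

{'t': 3, 'c': 6, 'k': 8, 'i': 12, 'b': 15, 'f': 1}

tbl['i'] = 7+5 = 12 → {'t': 3, 'c': 4, 'k': 5, 'i': 12}
tbl['b'] = tbl['i']+3 = 15 → {'t': 3, 'c': 4, 'k': 5, 'i': 12, 'b': 15}
tbl['f'] = 1 → {'t': 3, 'c': 4, 'k': 5, 'i': 12, 'b': 15, 'f': 1}
tbl['k'] = 5+3 = 8 → {'t': 3, 'c': 4, 'k': 8, 'i': 12, 'b': 15, 'f': 1}
tbl['c'] = 4+2 = 6 → {'t': 3, 'c': 6, 'k': 8, 'i': 12, 'b': 15, 'f': 1}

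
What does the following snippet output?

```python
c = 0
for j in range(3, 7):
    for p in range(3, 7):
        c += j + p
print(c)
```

144

j=3,p=3: c = 0+6 = 6
j=3,p=4: c = 6+7 = 13
j=3,p=5: c = 13+8 = 21
j=3,p=6: c = 21+9 = 30
j=4,p=3: c = 30+7 = 37
j=4,p=4: c = 37+8 = 45
j=4,p=5: c = 45+9 = 54
j=4,p=6: c = 54+10 = 64
j=5,p=3: c = 64+8 = 72
j=5,p=4: c = 72+9 = 81
j=5,p=5: c = 81+10 = 91
j=5,p=6: c = 91+11 = 102
j=6,p=3: c = 102+9 = 111
j=6,p=4: c = 111+10 = 121
j=6,p=5: c = 121+11 = 132
j=6,p=6: c = 132+12 = 144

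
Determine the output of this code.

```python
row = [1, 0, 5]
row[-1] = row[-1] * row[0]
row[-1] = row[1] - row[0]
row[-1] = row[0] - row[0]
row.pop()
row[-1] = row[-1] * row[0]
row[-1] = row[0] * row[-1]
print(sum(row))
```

row[-1] = row[-1]*row[0] = 5*1 = 5 → [1, 0, 5]
row[-1] = row[1]-row[0] = 0-1 = -1 → [1, 0, -1]
row[-1] = row[0]-row[0] = 1-1 = 0 → [1, 0, 0]
pop() removes 0 → [1, 0]
row[-1] = row[-1]*row[0] = 0*1 = 0 → [1, 0]
row[-1] = row[0]*row[-1] = 1*0 = 0 → [1, 0]
sum = 1

1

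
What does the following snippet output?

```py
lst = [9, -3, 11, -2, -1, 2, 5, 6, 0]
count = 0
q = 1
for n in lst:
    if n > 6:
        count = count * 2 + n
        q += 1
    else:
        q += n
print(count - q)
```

19

n=9: >6, count = 0*2+9 = 9; q=2
n=-3: not >6; q=-1
n=11: >6, count = 9*2+11 = 29; q=0
n=-2: not >6; q=-2
n=-1: not >6; q=-3
n=2: not >6; q=-1
n=5: not >6; q=4
n=6: not >6; q=10
n=0: not >6; q=10
count-q = 29-10 = 19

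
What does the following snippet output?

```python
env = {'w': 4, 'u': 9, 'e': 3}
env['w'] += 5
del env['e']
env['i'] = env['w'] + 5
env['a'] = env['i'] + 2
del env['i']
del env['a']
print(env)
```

{'w': 9, 'u': 9}

env['w'] = 4+5 = 9 → {'w': 9, 'u': 9, 'e': 3}
del 'e' → {'w': 9, 'u': 9}
env['i'] = env['w']+5 = 14 → {'w': 9, 'u': 9, 'i': 14}
env['a'] = env['i']+2 = 16 → {'w': 9, 'u': 9, 'i': 14, 'a': 16}
del 'i' → {'w': 9, 'u': 9, 'a': 16}
del 'a' → {'w': 9, 'u': 9}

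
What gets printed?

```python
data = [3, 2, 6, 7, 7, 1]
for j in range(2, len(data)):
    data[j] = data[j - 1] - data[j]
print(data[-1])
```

-19

j=2: data[2] = 2-6 = -4 → [3, 2, -4, 7, 7, 1]
j=3: data[3] = (-4)-7 = -11 → [3, 2, -4, -11, 7, 1]
j=4: data[4] = (-11)-7 = -18 → [3, 2, -4, -11, -18, 1]
j=5: data[5] = (-18)-1 = -19 → [3, 2, -4, -11, -18, -19]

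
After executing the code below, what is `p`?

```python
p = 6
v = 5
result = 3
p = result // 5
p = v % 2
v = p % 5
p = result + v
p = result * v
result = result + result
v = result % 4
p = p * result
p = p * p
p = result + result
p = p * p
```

144

p = 3//5 = 0
p = 5%2 = 1
v = 1%5 = 1
p = 3+1 = 4
p = 3*1 = 3
result = 3+3 = 6
v = 6%4 = 2
p = 3*6 = 18
p = 18*18 = 324
p = 6+6 = 12
p = 12*12 = 144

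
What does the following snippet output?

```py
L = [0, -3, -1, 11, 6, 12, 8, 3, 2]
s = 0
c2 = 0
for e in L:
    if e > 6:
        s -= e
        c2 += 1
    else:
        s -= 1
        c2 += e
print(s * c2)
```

-370

e=0: not >6, s = 0-1 = -1; c2=0
e=-3: not >6, s = (-1)-1 = -2; c2=-3
e=-1: not >6, s = (-2)-1 = -3; c2=-4
e=11: >6, s = (-3)-11 = -14; c2=-3
e=6: not >6, s = (-14)-1 = -15; c2=3
e=12: >6, s = (-15)-12 = -27; c2=4
e=8: >6, s = (-27)-8 = -35; c2=5
e=3: not >6, s = (-35)-1 = -36; c2=8
e=2: not >6, s = (-36)-1 = -37; c2=10
s*c2 = (-37)*10 = -370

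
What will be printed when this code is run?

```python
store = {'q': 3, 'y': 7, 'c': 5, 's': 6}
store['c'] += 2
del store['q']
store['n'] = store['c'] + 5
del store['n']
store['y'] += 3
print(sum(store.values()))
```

23

store['c'] = 5+2 = 7 → {'q': 3, 'y': 7, 'c': 7, 's': 6}
del 'q' → {'y': 7, 'c': 7, 's': 6}
store['n'] = store['c']+5 = 12 → {'y': 7, 'c': 7, 's': 6, 'n': 12}
del 'n' → {'y': 7, 'c': 7, 's': 6}
store['y'] = 7+3 = 10 → {'y': 10, 'c': 7, 's': 6}
sum of values = 23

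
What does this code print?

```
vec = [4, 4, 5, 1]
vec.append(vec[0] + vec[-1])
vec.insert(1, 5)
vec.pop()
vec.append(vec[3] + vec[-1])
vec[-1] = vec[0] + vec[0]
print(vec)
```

append vec[0]+vec[-1] = 4+1 = 5 → [4, 4, 5, 1, 5]
insert 5 at 1 → [4, 5, 4, 5, 1, 5]
pop() removes 5 → [4, 5, 4, 5, 1]
append vec[3]+vec[-1] = 5+1 = 6 → [4, 5, 4, 5, 1, 6]
vec[-1] = vec[0]+vec[0] = 4+4 = 8 → [4, 5, 4, 5, 1, 8]

[4, 5, 4, 5, 1, 8]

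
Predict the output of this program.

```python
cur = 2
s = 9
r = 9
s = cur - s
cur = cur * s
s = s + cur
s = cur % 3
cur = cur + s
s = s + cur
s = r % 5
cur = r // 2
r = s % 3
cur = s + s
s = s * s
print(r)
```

s = 2-9 = -7
cur = 2*(-7) = -14
s = (-7)+(-14) = -21
s = (-14)%3 = 1
cur = (-14)+1 = -13
s = 1+(-13) = -12
s = 9%5 = 4
cur = 9//2 = 4
r = 4%3 = 1
cur = 4+4 = 8
s = 4*4 = 16

1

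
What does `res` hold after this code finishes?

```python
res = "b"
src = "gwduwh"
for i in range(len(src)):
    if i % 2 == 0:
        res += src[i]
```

i=0: add 'g' → 'bg'
i=1: skip
i=2: add 'd' → 'bgd'
i=3: skip
i=4: add 'w' → 'bgdw'
i=5: skip

'bgdw'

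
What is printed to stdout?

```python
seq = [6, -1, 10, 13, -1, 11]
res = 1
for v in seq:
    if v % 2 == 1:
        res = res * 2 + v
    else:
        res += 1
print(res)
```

v=6: not odd, res = 1+1 = 2
v=-1: odd, res = 2*2+(-1) = 3
v=10: not odd, res = 3+1 = 4
v=13: odd, res = 4*2+13 = 21
v=-1: odd, res = 21*2+(-1) = 41
v=11: odd, res = 41*2+11 = 93

93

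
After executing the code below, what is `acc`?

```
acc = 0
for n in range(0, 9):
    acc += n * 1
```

n=0: acc = 0+0*1 = 0
n=1: acc = 0+1*1 = 1
n=2: acc = 1+2*1 = 3
n=3: acc = 3+3*1 = 6
n=4: acc = 6+4*1 = 10
n=5: acc = 10+5*1 = 15
n=6: acc = 15+6*1 = 21
n=7: acc = 21+7*1 = 28
n=8: acc = 28+8*1 = 36

36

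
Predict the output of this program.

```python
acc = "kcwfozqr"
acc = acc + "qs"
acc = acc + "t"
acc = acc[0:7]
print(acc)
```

kcwfozq

+ 'qs' → 'kcwfozqrqs'
+ 't' → 'kcwfozqrqst'
slice [0:7] → 'kcwfozq'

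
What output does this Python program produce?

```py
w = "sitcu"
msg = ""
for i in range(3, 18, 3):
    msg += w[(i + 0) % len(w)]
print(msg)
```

i=3: add w[3]='c' → 'c'
i=6: add w[1]='i' → 'ci'
i=9: add w[4]='u' → 'ciu'
i=12: add w[2]='t' → 'ciut'
i=15: add w[0]='s' → 'ciuts'

ciuts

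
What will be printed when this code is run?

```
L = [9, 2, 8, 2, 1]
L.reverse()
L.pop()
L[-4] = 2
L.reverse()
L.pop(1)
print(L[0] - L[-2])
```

0

reverse → [1, 2, 8, 2, 9]
pop() removes 9 → [1, 2, 8, 2]
L[-4] = 2 → [2, 2, 8, 2]
reverse → [2, 8, 2, 2]
pop(1) removes 8 → [2, 2, 2]
L[0]-L[-2] = 2-2 = 0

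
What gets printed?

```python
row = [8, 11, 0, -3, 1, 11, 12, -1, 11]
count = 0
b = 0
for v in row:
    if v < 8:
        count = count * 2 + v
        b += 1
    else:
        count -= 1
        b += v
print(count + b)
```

9

v=8: not <8, count = 0-1 = -1; b=8
v=11: not <8, count = (-1)-1 = -2; b=19
v=0: <8, count = (-2)*2+0 = -4; b=20
v=-3: <8, count = (-4)*2+(-3) = -11; b=21
v=1: <8, count = (-11)*2+1 = -21; b=22
v=11: not <8, count = (-21)-1 = -22; b=33
v=12: not <8, count = (-22)-1 = -23; b=45
v=-1: <8, count = (-23)*2+(-1) = -47; b=46
v=11: not <8, count = (-47)-1 = -48; b=57
count+b = (-48)+57 = 9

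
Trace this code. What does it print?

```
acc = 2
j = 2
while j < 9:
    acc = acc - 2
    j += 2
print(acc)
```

-6

j=2: acc = 2-2 = 0
j=4: acc = 0-2 = -2
j=6: acc = (-2)-2 = -4
j=8: acc = (-4)-2 = -6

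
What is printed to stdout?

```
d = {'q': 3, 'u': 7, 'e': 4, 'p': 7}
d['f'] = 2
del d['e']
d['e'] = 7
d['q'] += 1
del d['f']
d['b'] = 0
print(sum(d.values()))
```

d['f'] = 2 → {'q': 3, 'u': 7, 'e': 4, 'p': 7, 'f': 2}
del 'e' → {'q': 3, 'u': 7, 'p': 7, 'f': 2}
d['e'] = 7 → {'q': 3, 'u': 7, 'p': 7, 'f': 2, 'e': 7}
d['q'] = 3+1 = 4 → {'q': 4, 'u': 7, 'p': 7, 'f': 2, 'e': 7}
del 'f' → {'q': 4, 'u': 7, 'p': 7, 'e': 7}
d['b'] = 0 → {'q': 4, 'u': 7, 'p': 7, 'e': 7, 'b': 0}
sum of values = 25

25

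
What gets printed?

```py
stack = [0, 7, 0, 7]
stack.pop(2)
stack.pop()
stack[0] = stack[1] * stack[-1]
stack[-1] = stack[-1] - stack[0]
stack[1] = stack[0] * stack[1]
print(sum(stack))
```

pop(2) removes 0 → [0, 7, 7]
pop() removes 7 → [0, 7]
stack[0] = stack[1]*stack[-1] = 7*7 = 49 → [49, 7]
stack[-1] = stack[-1]-stack[0] = 7-49 = -42 → [49, -42]
stack[1] = stack[0]*stack[1] = 49*(-42) = -2058 → [49, -2058]
sum = -2009

-2009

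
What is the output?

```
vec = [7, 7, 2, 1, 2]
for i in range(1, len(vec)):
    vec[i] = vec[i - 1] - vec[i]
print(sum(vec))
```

-3

i=1: vec[1] = 7-7 = 0 → [7, 0, 2, 1, 2]
i=2: vec[2] = 0-2 = -2 → [7, 0, -2, 1, 2]
i=3: vec[3] = (-2)-1 = -3 → [7, 0, -2, -3, 2]
i=4: vec[4] = (-3)-2 = -5 → [7, 0, -2, -3, -5]
sum = -3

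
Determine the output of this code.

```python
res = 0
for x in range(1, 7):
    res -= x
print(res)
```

-21

x=1: res = 0-1 = -1
x=2: res = (-1)-2 = -3
x=3: res = (-3)-3 = -6
x=4: res = (-6)-4 = -10
x=5: res = (-10)-5 = -15
x=6: res = (-15)-6 = -21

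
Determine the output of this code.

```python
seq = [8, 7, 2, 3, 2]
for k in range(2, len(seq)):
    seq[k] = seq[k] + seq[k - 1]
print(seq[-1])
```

14

k=2: seq[2] = 2+7 = 9 → [8, 7, 9, 3, 2]
k=3: seq[3] = 3+9 = 12 → [8, 7, 9, 12, 2]
k=4: seq[4] = 2+12 = 14 → [8, 7, 9, 12, 14]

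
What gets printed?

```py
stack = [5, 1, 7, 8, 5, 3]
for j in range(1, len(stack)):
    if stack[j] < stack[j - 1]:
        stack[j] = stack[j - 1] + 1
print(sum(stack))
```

j=1: 1<5, stack[1] = 5+1 = 6 → [5, 6, 7, 8, 5, 3]
j=2: 7>=6, unchanged → [5, 6, 7, 8, 5, 3]
j=3: 8>=7, unchanged → [5, 6, 7, 8, 5, 3]
j=4: 5<8, stack[4] = 8+1 = 9 → [5, 6, 7, 8, 9, 3]
j=5: 3<9, stack[5] = 9+1 = 10 → [5, 6, 7, 8, 9, 10]
sum = 45

45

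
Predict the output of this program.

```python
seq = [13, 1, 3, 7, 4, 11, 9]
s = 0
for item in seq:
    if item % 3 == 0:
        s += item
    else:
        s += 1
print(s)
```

item=13: not %3==0, s = 0+1 = 1
item=1: not %3==0, s = 1+1 = 2
item=3: %3==0, s = 2+3 = 5
item=7: not %3==0, s = 5+1 = 6
item=4: not %3==0, s = 6+1 = 7
item=11: not %3==0, s = 7+1 = 8
item=9: %3==0, s = 8+9 = 17

17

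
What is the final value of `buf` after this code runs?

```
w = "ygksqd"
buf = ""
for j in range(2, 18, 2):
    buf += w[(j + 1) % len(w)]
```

j=2: add w[3]='s' → 's'
j=4: add w[5]='d' → 'sd'
j=6: add w[1]='g' → 'sdg'
j=8: add w[3]='s' → 'sdgs'
j=10: add w[5]='d' → 'sdgsd'
j=12: add w[1]='g' → 'sdgsdg'
j=14: add w[3]='s' → 'sdgsdgs'
j=16: add w[5]='d' → 'sdgsdgsd'

'sdgsdgsd'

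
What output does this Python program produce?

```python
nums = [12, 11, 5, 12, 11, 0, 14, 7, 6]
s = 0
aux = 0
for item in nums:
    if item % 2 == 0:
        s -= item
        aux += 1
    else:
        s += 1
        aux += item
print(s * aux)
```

-1560

item=12: even, s = 0-12 = -12; aux=1
item=11: not even, s = (-12)+1 = -11; aux=12
item=5: not even, s = (-11)+1 = -10; aux=17
item=12: even, s = (-10)-12 = -22; aux=18
item=11: not even, s = (-22)+1 = -21; aux=29
item=0: even, s = (-21)-0 = -21; aux=30
item=14: even, s = (-21)-14 = -35; aux=31
item=7: not even, s = (-35)+1 = -34; aux=38
item=6: even, s = (-34)-6 = -40; aux=39
s*aux = (-40)*39 = -1560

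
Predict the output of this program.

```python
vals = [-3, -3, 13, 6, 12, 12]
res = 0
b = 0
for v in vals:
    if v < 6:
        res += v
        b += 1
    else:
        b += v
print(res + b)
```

39

v=-3: <6, res = 0+(-3) = -3; b=1
v=-3: <6, res = (-3)+(-3) = -6; b=2
v=13: not <6; b=15
v=6: not <6; b=21
v=12: not <6; b=33
v=12: not <6; b=45
res+b = (-6)+45 = 39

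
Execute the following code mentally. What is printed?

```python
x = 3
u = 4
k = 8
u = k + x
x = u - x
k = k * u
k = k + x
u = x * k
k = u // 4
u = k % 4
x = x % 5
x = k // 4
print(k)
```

192

u = 8+3 = 11
x = 11-3 = 8
k = 8*11 = 88
k = 88+8 = 96
u = 8*96 = 768
k = 768//4 = 192
u = 192%4 = 0
x = 8%5 = 3
x = 192//4 = 48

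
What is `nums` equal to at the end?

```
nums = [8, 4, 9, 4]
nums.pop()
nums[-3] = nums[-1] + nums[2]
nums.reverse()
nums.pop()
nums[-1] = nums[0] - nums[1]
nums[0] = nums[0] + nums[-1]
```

[14, 5]

pop() removes 4 → [8, 4, 9]
nums[-3] = nums[-1]+nums[2] = 9+9 = 18 → [18, 4, 9]
reverse → [9, 4, 18]
pop() removes 18 → [9, 4]
nums[-1] = nums[0]-nums[1] = 9-4 = 5 → [9, 5]
nums[0] = nums[0]+nums[-1] = 9+5 = 14 → [14, 5]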